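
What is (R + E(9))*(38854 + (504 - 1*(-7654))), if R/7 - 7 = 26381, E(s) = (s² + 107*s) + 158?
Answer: 8740377016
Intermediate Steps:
E(s) = 158 + s² + 107*s
R = 184716 (R = 49 + 7*26381 = 49 + 184667 = 184716)
(R + E(9))*(38854 + (504 - 1*(-7654))) = (184716 + (158 + 9² + 107*9))*(38854 + (504 - 1*(-7654))) = (184716 + (158 + 81 + 963))*(38854 + (504 + 7654)) = (184716 + 1202)*(38854 + 8158) = 185918*47012 = 8740377016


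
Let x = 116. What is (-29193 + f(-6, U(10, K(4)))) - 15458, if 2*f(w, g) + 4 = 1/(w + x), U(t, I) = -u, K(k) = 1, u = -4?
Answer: -9823659/220 ≈ -44653.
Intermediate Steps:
U(t, I) = 4 (U(t, I) = -1*(-4) = 4)
f(w, g) = -2 + 1/(2*(116 + w)) (f(w, g) = -2 + 1/(2*(w + 116)) = -2 + 1/(2*(116 + w)))
(-29193 + f(-6, U(10, K(4)))) - 15458 = (-29193 + (-463 - 4*(-6))/(2*(116 - 6))) - 15458 = (-29193 + (½)*(-463 + 24)/110) - 15458 = (-29193 + (½)*(1/110)*(-439)) - 15458 = (-29193 - 439/220) - 15458 = -6422899/220 - 15458 = -9823659/220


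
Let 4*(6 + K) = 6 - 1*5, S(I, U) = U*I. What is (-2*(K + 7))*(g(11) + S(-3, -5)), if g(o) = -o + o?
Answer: -75/2 ≈ -37.500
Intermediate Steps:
S(I, U) = I*U
K = -23/4 (K = -6 + (6 - 1*5)/4 = -6 + (6 - 5)/4 = -6 + (¼)*1 = -6 + ¼ = -23/4 ≈ -5.7500)
g(o) = 0
(-2*(K + 7))*(g(11) + S(-3, -5)) = (-2*(-23/4 + 7))*(0 - 3*(-5)) = (-2*5/4)*(0 + 15) = -5/2*15 = -75/2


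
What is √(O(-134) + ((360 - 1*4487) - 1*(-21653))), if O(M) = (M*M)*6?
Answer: 3*√13918 ≈ 353.92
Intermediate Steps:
O(M) = 6*M² (O(M) = M²*6 = 6*M²)
√(O(-134) + ((360 - 1*4487) - 1*(-21653))) = √(6*(-134)² + ((360 - 1*4487) - 1*(-21653))) = √(6*17956 + ((360 - 4487) + 21653)) = √(107736 + (-4127 + 21653)) = √(107736 + 17526) = √125262 = 3*√13918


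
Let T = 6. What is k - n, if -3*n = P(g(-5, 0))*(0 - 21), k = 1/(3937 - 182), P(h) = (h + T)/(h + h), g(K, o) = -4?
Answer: 26289/15020 ≈ 1.7503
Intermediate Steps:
P(h) = (6 + h)/(2*h) (P(h) = (h + 6)/(h + h) = (6 + h)/((2*h)) = (6 + h)*(1/(2*h)) = (6 + h)/(2*h))
k = 1/3755 ≈ 0.00026631
n = -7/4 (n = -(½)*(6 - 4)/(-4)*(0 - 21)/3 = -(½)*(-¼)*2*(-21)/3 = -(-1)*(-21)/12 = -⅓*21/4 = -7/4 ≈ -1.7500)
k - n = 1/3755 - 1*(-7/4) = 1/3755 + 7/4 = 26289/15020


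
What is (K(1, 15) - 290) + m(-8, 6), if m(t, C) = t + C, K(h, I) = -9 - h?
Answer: -302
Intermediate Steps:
m(t, C) = C + t
(K(1, 15) - 290) + m(-8, 6) = ((-9 - 1*1) - 290) + (6 - 8) = ((-9 - 1) - 290) - 2 = (-10 - 290) - 2 = -300 - 2 = -302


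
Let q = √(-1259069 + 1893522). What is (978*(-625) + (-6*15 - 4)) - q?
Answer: -611344 - √634453 ≈ -6.1214e+5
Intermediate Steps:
q = √634453 ≈ 796.53
(978*(-625) + (-6*15 - 4)) - q = (978*(-625) + (-6*15 - 4)) - √634453 = (-611250 + (-90 - 4)) - √634453 = (-611250 - 94) - √634453 = -611344 - √634453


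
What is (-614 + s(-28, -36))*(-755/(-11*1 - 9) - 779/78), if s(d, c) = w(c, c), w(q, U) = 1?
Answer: -2654903/156 ≈ -17019.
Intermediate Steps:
s(d, c) = 1
(-614 + s(-28, -36))*(-755/(-11*1 - 9) - 779/78) = (-614 + 1)*(-755/(-11*1 - 9) - 779/78) = -613*(-755/(-11 - 9) - 779*1/78) = -613*(-755/(-20) - 779/78) = -613*(-755*(-1/20) - 779/78) = -613*(151/4 - 779/78) = -613*4331/156 = -2654903/156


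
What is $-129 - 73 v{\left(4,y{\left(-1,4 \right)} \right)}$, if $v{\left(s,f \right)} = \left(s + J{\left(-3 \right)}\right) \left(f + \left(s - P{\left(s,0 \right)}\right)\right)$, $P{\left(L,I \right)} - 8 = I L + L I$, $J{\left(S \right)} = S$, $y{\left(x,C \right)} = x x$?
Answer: $90$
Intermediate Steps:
$y{\left(x,C \right)} = x^{2}$
$P{\left(L,I \right)} = 8 + 2 I L$ ($P{\left(L,I \right)} = 8 + \left(I L + L I\right) = 8 + \left(I L + I L\right) = 8 + 2 I L$)
$v{\left(s,f \right)} = \left(-3 + s\right) \left(-8 + f + s\right)$ ($v{\left(s,f \right)} = \left(s - 3\right) \left(f - \left(8 - s + 2 \cdot 0 s\right)\right) = \left(-3 + s\right) \left(f + \left(s - \left(8 + 0\right)\right)\right) = \left(-3 + s\right) \left(f + \left(s - 8\right)\right) = \left(-3 + s\right) \left(f + \left(-8 + s\right)\right) = \left(-3 + s\right) \left(-8 + f + s\right)$)
$-129 - 73 v{\left(4,y{\left(-1,4 \right)} \right)} = -129 - 73 \left(24 + 4^{2} - 44 - 3 \left(-1\right)^{2} + \left(-1\right)^{2} \cdot 4\right) = -129 - 73 \left(24 + 16 - 44 - 3 + 1 \cdot 4\right) = -129 - 73 \left(24 + 16 - 44 - 3 + 4\right) = -129 - -219 = -129 + 219 = 90$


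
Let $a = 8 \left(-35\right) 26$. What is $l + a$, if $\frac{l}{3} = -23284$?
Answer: $-77132$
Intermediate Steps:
$l = -69852$ ($l = 3 \left(-23284\right) = -69852$)
$a = -7280$ ($a = \left(-280\right) 26 = -7280$)
$l + a = -69852 - 7280 = -77132$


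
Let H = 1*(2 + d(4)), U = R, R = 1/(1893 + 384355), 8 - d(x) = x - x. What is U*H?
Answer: 5/193124 ≈ 2.5890e-5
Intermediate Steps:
d(x) = 8 (d(x) = 8 - (x - x) = 8 - 1*0 = 8 + 0 = 8)
R = 1/386248 ≈ 2.5890e-6
U = 1/386248 ≈ 2.5890e-6
H = 10 (H = 1*(2 + 8) = 1*10 = 10)
U*H = (1/386248)*10 = 5/193124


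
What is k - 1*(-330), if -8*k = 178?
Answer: 1231/4 ≈ 307.75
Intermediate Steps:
k = -89/4 (k = -⅛*178 = -89/4 ≈ -22.250)
k - 1*(-330) = -89/4 - 1*(-330) = -89/4 + 330 = 1231/4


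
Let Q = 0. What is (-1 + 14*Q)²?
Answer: 1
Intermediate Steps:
(-1 + 14*Q)² = (-1 + 14*0)² = (-1 + 0)² = (-1)² = 1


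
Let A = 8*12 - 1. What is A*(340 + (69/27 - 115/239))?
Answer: 69901190/2151 ≈ 32497.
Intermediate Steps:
A = 95 (A = 96 - 1 = 95)
A*(340 + (69/27 - 115/239)) = 95*(340 + (69/27 - 115/239)) = 95*(340 + (69*(1/27) - 115*1/239)) = 95*(340 + (23/9 - 115/239)) = 95*(340 + 4462/2151) = 95*(735802/2151) = 69901190/2151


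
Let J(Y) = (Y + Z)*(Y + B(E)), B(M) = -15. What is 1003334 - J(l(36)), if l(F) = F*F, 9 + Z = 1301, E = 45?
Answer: -2311894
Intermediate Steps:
Z = 1292 (Z = -9 + 1301 = 1292)
l(F) = F**2
J(Y) = (-15 + Y)*(1292 + Y) (J(Y) = (Y + 1292)*(Y - 15) = (1292 + Y)*(-15 + Y) = (-15 + Y)*(1292 + Y))
1003334 - J(l(36)) = 1003334 - (-19380 + (36**2)**2 + 1277*36**2) = 1003334 - (-19380 + 1296**2 + 1277*1296) = 1003334 - (-19380 + 1679616 + 1654992) = 1003334 - 1*3315228 = 1003334 - 3315228 = -2311894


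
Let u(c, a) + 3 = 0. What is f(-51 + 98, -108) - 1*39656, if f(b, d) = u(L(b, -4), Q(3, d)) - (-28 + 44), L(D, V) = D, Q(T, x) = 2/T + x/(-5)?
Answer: -39675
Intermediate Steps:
Q(T, x) = 2/T - x/5 (Q(T, x) = 2/T + x*(-⅕) = 2/T - x/5)
u(c, a) = -3 (u(c, a) = -3 + 0 = -3)
f(b, d) = -19 (f(b, d) = -3 - (-28 + 44) = -3 - 1*16 = -3 - 16 = -19)
f(-51 + 98, -108) - 1*39656 = -19 - 1*39656 = -19 - 39656 = -39675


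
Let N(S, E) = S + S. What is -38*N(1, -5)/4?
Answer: -19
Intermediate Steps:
N(S, E) = 2*S
-38*N(1, -5)/4 = -76/4 = -38*2*(¼) = -76*¼ = -19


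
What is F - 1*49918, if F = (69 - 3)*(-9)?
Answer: -50512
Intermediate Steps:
F = -594 (F = 66*(-9) = -594)
F - 1*49918 = -594 - 1*49918 = -594 - 49918 = -50512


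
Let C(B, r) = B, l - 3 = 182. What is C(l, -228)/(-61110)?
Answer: -37/12222 ≈ -0.0030273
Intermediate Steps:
l = 185 (l = 3 + 182 = 185)
C(l, -228)/(-61110) = 185/(-61110) = 185*(-1/61110) = -37/12222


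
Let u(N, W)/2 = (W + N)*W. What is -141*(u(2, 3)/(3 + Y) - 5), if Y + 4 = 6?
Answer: -141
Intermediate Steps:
Y = 2 (Y = -4 + 6 = 2)
u(N, W) = 2*W*(N + W) (u(N, W) = 2*((W + N)*W) = 2*((N + W)*W) = 2*(W*(N + W)) = 2*W*(N + W))
-141*(u(2, 3)/(3 + Y) - 5) = -141*((2*3*(2 + 3))/(3 + 2) - 5) = -141*((2*3*5)/5 - 5) = -141*((1/5)*30 - 5) = -141*(6 - 5) = -141*1 = -141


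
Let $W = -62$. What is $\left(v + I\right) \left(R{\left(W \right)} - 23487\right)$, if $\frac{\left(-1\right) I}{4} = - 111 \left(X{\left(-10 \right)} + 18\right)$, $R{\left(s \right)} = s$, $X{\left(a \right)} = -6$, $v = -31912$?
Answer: $626026616$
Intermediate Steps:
$I = 5328$ ($I = - 4 \left(- 111 \left(-6 + 18\right)\right) = - 4 \left(\left(-111\right) 12\right) = \left(-4\right) \left(-1332\right) = 5328$)
$\left(v + I\right) \left(R{\left(W \right)} - 23487\right) = \left(-31912 + 5328\right) \left(-62 - 23487\right) = \left(-26584\right) \left(-23549\right) = 626026616$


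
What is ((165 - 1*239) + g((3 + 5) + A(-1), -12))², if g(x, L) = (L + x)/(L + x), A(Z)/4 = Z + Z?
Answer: 5329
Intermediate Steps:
A(Z) = 8*Z (A(Z) = 4*(Z + Z) = 4*(2*Z) = 8*Z)
g(x, L) = 1
((165 - 1*239) + g((3 + 5) + A(-1), -12))² = ((165 - 1*239) + 1)² = ((165 - 239) + 1)² = (-74 + 1)² = (-73)² = 5329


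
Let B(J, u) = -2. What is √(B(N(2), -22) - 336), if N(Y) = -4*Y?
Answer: 13*I*√2 ≈ 18.385*I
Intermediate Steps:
√(B(N(2), -22) - 336) = √(-2 - 336) = √(-338) = 13*I*√2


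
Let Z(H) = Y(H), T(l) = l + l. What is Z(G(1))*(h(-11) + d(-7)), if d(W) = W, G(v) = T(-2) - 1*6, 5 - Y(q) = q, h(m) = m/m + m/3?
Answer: -145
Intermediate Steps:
h(m) = 1 + m/3 (h(m) = 1 + m*(1/3) = 1 + m/3)
T(l) = 2*l
Y(q) = 5 - q
G(v) = -10 (G(v) = 2*(-2) - 1*6 = -4 - 6 = -10)
Z(H) = 5 - H
Z(G(1))*(h(-11) + d(-7)) = (5 - 1*(-10))*((1 + (1/3)*(-11)) - 7) = (5 + 10)*((1 - 11/3) - 7) = 15*(-8/3 - 7) = 15*(-29/3) = -145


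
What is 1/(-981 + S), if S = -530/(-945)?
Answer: -189/185303 ≈ -0.0010200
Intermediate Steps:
S = 106/189 (S = -530*(-1/945) = 106/189 ≈ 0.56085)
1/(-981 + S) = 1/(-981 + 106/189) = 1/(-185303/189) = -189/185303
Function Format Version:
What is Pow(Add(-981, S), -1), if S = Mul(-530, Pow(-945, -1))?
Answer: Rational(-189, 185303) ≈ -0.0010200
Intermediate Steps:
S = Rational(106, 189) (S = Mul(-530, Rational(-1, 945)) = Rational(106, 189) ≈ 0.56085)
Pow(Add(-981, S), -1) = Pow(Add(-981, Rational(106, 189)), -1) = Pow(Rational(-185303, 189), -1) = Rational(-189, 185303)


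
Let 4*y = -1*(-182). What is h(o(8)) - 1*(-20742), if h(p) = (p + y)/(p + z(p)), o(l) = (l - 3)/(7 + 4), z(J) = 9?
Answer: 4315347/208 ≈ 20747.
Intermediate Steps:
o(l) = -3/11 + l/11 (o(l) = (-3 + l)/11 = (-3 + l)*(1/11) = -3/11 + l/11)
y = 91/2 (y = (-1*(-182))/4 = (1/4)*182 = 91/2 ≈ 45.500)
h(p) = (91/2 + p)/(9 + p) (h(p) = (p + 91/2)/(p + 9) = (91/2 + p)/(9 + p))
h(o(8)) - 1*(-20742) = (91/2 + (-3/11 + (1/11)*8))/(9 + (-3/11 + (1/11)*8)) - 1*(-20742) = (91/2 + (-3/11 + 8/11))/(9 + (-3/11 + 8/11)) + 20742 = (91/2 + 5/11)/(9 + 5/11) + 20742 = (1011/22)/(104/11) + 20742 = (11/104)*(1011/22) + 20742 = 1011/208 + 20742 = 4315347/208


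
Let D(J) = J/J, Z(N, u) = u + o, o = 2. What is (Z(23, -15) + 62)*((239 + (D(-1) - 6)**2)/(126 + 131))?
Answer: 12936/257 ≈ 50.335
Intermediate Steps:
Z(N, u) = 2 + u (Z(N, u) = u + 2 = 2 + u)
D(J) = 1
(Z(23, -15) + 62)*((239 + (D(-1) - 6)**2)/(126 + 131)) = ((2 - 15) + 62)*((239 + (1 - 6)**2)/(126 + 131)) = (-13 + 62)*((239 + (-5)**2)/257) = 49*((239 + 25)*(1/257)) = 49*(264*(1/257)) = 49*(264/257) = 12936/257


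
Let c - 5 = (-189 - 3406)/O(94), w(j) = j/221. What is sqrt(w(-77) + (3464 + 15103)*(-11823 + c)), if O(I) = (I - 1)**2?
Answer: 2*I*sqrt(2574832260924807)/6851 ≈ 14813.0*I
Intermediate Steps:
w(j) = j/221 (w(j) = j*(1/221) = j/221)
O(I) = (-1 + I)**2
c = 39650/8649 (c = 5 + (-189 - 3406)/((-1 + 94)**2) = 5 - 3595/(93**2) = 5 - 3595/8649 = 39650/8649 ≈ 4.5843)
sqrt(w(-77) + (3464 + 15103)*(-11823 + c)) = sqrt((1/221)*(-77) + (3464 + 15103)*(-11823 + 39650/8649)) = sqrt(-77/221 + 18567*(-102217477/8649)) = sqrt(-77/221 - 210874655051/961) = sqrt(-46603298840268/212381) = 2*I*sqrt(2574832260924807)/6851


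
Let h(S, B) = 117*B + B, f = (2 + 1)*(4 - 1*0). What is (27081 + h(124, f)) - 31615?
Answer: -3118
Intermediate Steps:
f = 12 (f = 3*(4 + 0) = 3*4 = 12)
h(S, B) = 118*B
(27081 + h(124, f)) - 31615 = (27081 + 118*12) - 31615 = (27081 + 1416) - 31615 = 28497 - 31615 = -3118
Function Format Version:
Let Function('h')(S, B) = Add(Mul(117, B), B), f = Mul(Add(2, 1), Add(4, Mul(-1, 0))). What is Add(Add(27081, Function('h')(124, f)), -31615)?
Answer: -3118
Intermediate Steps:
f = 12 (f = Mul(3, Add(4, 0)) = Mul(3, 4) = 12)
Function('h')(S, B) = Mul(118, B)
Add(Add(27081, Function('h')(124, f)), -31615) = Add(Add(27081, Mul(118, 12)), -31615) = Add(Add(27081, 1416), -31615) = Add(28497, -31615) = -3118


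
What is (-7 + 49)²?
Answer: 1764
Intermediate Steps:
(-7 + 49)² = 42² = 1764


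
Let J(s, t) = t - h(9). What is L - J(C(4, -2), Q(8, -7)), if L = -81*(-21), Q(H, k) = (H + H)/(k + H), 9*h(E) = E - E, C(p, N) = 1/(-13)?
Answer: 1685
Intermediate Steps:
C(p, N) = -1/13
h(E) = 0 (h(E) = (E - E)/9 = (⅑)*0 = 0)
Q(H, k) = 2*H/(H + k) (Q(H, k) = (2*H)/(H + k) = 2*H/(H + k))
J(s, t) = t (J(s, t) = t - 1*0 = t + 0 = t)
L = 1701
L - J(C(4, -2), Q(8, -7)) = 1701 - 2*8/(8 - 7) = 1701 - 2*8/1 = 1701 - 2*8 = 1701 - 1*16 = 1701 - 16 = 1685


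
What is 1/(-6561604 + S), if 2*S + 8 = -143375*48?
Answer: -1/10002608 ≈ -9.9974e-8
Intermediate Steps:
S = -3441004 (S = -4 + (-143375*48)/2 = -4 + (1/2)*(-6882000) = -4 - 3441000 = -3441004)
1/(-6561604 + S) = 1/(-6561604 - 3441004) = 1/(-10002608) = -1/10002608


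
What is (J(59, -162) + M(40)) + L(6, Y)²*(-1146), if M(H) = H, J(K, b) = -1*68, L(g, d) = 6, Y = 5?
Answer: -41284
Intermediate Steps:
J(K, b) = -68
(J(59, -162) + M(40)) + L(6, Y)²*(-1146) = (-68 + 40) + 6²*(-1146) = -28 + 36*(-1146) = -28 - 41256 = -41284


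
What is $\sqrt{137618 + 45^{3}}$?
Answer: $\sqrt{228743} \approx 478.27$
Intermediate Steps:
$\sqrt{137618 + 45^{3}} = \sqrt{137618 + 91125} = \sqrt{228743}$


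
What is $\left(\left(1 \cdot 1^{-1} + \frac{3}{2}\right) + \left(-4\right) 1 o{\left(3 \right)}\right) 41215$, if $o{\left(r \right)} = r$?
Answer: $- \frac{783085}{2} \approx -3.9154 \cdot 10^{5}$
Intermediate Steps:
$\left(\left(1 \cdot 1^{-1} + \frac{3}{2}\right) + \left(-4\right) 1 o{\left(3 \right)}\right) 41215 = \left(\left(1 \cdot 1^{-1} + \frac{3}{2}\right) + \left(-4\right) 1 \cdot 3\right) 41215 = \left(\left(1 \cdot 1 + 3 \cdot \frac{1}{2}\right) - 12\right) 41215 = \left(\left(1 + \frac{3}{2}\right) - 12\right) 41215 = \left(\frac{5}{2} - 12\right) 41215 = \left(- \frac{19}{2}\right) 41215 = - \frac{783085}{2}$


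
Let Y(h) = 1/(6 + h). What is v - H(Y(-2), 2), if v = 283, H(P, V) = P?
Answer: 1131/4 ≈ 282.75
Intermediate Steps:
v - H(Y(-2), 2) = 283 - 1/(6 - 2) = 283 - 1/4 = 1131/4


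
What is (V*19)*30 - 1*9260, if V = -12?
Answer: -16100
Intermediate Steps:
(V*19)*30 - 1*9260 = -12*19*30 - 1*9260 = -228*30 - 9260 = -6840 - 9260 = -16100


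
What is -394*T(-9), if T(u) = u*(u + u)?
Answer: -63828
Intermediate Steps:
T(u) = 2*u² (T(u) = u*(2*u) = 2*u²)
-394*T(-9) = -788*(-9)² = -788*81 = -394*162 = -63828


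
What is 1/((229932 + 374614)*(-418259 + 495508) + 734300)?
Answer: 1/46701308254 ≈ 2.1413e-11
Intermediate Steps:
1/((229932 + 374614)*(-418259 + 495508) + 734300) = 1/(604546*77249 + 734300) = 1/(46700573954 + 734300) = 1/46701308254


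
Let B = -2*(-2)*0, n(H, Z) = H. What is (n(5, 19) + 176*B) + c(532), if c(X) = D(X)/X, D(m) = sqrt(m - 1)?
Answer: 5 + 3*sqrt(59)/532 ≈ 5.0433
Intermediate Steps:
B = 0 (B = 4*0 = 0)
D(m) = sqrt(-1 + m)
c(X) = sqrt(-1 + X)/X
(n(5, 19) + 176*B) + c(532) = (5 + 176*0) + sqrt(-1 + 532)/532 = (5 + 0) + sqrt(531)/532 = 5 + (3*sqrt(59))/532 = 5 + 3*sqrt(59)/532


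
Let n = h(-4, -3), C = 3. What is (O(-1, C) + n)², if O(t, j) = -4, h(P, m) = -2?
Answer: 36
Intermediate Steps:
n = -2
(O(-1, C) + n)² = (-4 - 2)² = (-6)² = 36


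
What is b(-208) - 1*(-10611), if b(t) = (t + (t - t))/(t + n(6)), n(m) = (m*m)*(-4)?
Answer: 233455/22 ≈ 10612.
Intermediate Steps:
n(m) = -4*m² (n(m) = m²*(-4) = -4*m²)
b(t) = t/(-144 + t) (b(t) = (t + (t - t))/(t - 4*6²) = (t + 0)/(t - 4*36) = t/(t - 144) = t/(-144 + t))
b(-208) - 1*(-10611) = -208/(-144 - 208) - 1*(-10611) = -208/(-352) + 10611 = -208*(-1/352) + 10611 = 13/22 + 10611 = 233455/22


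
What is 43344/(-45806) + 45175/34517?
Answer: 286590601/790542851 ≈ 0.36252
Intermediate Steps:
43344/(-45806) + 45175/34517 = 43344*(-1/45806) + 45175*(1/34517) = -21672/22903 + 45175/34517 = 286590601/790542851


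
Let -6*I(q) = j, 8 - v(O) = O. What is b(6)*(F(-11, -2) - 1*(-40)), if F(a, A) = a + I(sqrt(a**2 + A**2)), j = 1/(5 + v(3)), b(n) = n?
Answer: 1739/10 ≈ 173.90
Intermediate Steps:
v(O) = 8 - O
j = 1/10 (j = 1/(5 + (8 - 1*3)) = 1/(5 + (8 - 3)) = 1/(5 + 5) = 1/10 ≈ 0.10000)
I(q) = -1/60 (I(q) = -1/6*1/10 = -1/60)
F(a, A) = -1/60 + a (F(a, A) = a - 1/60 = -1/60 + a)
b(6)*(F(-11, -2) - 1*(-40)) = 6*((-1/60 - 11) - 1*(-40)) = 6*(-661/60 + 40) = 6*(1739/60) = 1739/10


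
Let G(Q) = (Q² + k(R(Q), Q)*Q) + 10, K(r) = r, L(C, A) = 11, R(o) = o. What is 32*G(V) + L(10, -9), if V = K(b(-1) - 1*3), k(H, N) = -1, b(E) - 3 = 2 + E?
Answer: 331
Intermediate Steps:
b(E) = 5 + E (b(E) = 3 + (2 + E) = 5 + E)
V = 1 (V = (5 - 1) - 1*3 = 4 - 3 = 1)
G(Q) = 10 + Q² - Q (G(Q) = (Q² - Q) + 10 = 10 + Q² - Q)
32*G(V) + L(10, -9) = 32*(10 + 1² - 1*1) + 11 = 32*(10 + 1 - 1) + 11 = 32*10 + 11 = 320 + 11 = 331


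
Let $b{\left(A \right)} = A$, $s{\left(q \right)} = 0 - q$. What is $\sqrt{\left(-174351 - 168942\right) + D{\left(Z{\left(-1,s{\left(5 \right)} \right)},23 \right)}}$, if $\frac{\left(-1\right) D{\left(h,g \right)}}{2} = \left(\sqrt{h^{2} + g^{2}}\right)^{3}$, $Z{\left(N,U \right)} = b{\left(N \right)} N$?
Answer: $\sqrt{-343293 - 1060 \sqrt{530}} \approx 606.38 i$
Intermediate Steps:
$s{\left(q \right)} = - q$
$Z{\left(N,U \right)} = N^{2}$ ($Z{\left(N,U \right)} = N N = N^{2}$)
$D{\left(h,g \right)} = - 2 \left(g^{2} + h^{2}\right)^{\frac{3}{2}}$ ($D{\left(h,g \right)} = - 2 \left(\sqrt{h^{2} + g^{2}}\right)^{3} = - 2 \left(\sqrt{g^{2} + h^{2}}\right)^{3} = - 2 \left(g^{2} + h^{2}\right)^{\frac{3}{2}}$)
$\sqrt{\left(-174351 - 168942\right) + D{\left(Z{\left(-1,s{\left(5 \right)} \right)},23 \right)}} = \sqrt{\left(-174351 - 168942\right) - 2 \left(23^{2} + \left(\left(-1\right)^{2}\right)^{2}\right)^{\frac{3}{2}}} = \sqrt{\left(-174351 - 168942\right) - 2 \left(529 + 1^{2}\right)^{\frac{3}{2}}} = \sqrt{-343293 - 2 \left(529 + 1\right)^{\frac{3}{2}}} = \sqrt{-343293 - 2 \cdot 530^{\frac{3}{2}}} = \sqrt{-343293 - 2 \cdot 530 \sqrt{530}} = \sqrt{-343293 - 1060 \sqrt{530}}$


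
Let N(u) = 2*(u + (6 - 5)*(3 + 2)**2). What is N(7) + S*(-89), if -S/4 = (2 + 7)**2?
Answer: 28900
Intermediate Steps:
N(u) = 50 + 2*u (N(u) = 2*(u + 1*5**2) = 2*(u + 1*25) = 2*(u + 25) = 2*(25 + u) = 50 + 2*u)
S = -324 (S = -4*(2 + 7)**2 = -4*9**2 = -4*81 = -324)
N(7) + S*(-89) = (50 + 2*7) - 324*(-89) = (50 + 14) + 28836 = 64 + 28836 = 28900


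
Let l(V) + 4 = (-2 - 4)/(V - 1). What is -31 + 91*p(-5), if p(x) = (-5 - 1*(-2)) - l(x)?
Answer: -31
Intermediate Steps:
l(V) = -4 - 6/(-1 + V) (l(V) = -4 + (-2 - 4)/(V - 1) = -4 - 6/(-1 + V))
p(x) = -3 - 2*(-1 - 2*x)/(-1 + x) (p(x) = (-5 - 1*(-2)) - 2*(-1 - 2*x)/(-1 + x) = (-5 + 2) - 2*(-1 - 2*x)/(-1 + x) = -3 - 2*(-1 - 2*x)/(-1 + x))
-31 + 91*p(-5) = -31 + 91*((5 - 5)/(-1 - 5)) = -31 + 91*(0/(-6)) = -31 + 91*(-⅙*0) = -31 + 91*0 = -31 + 0 = -31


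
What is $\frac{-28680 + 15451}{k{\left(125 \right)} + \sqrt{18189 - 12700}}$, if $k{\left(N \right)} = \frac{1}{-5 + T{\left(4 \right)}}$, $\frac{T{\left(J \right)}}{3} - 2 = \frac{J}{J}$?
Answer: $\frac{52916}{87823} - \frac{211664 \sqrt{5489}}{87823} \approx -177.96$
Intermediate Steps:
$T{\left(J \right)} = 9$ ($T{\left(J \right)} = 6 + 3 \frac{J}{J} = 6 + 3 \cdot 1 = 6 + 3 = 9$)
$k{\left(N \right)} = \frac{1}{4}$ ($k{\left(N \right)} = \frac{1}{-5 + 9} = \frac{1}{4}$)
$\frac{-28680 + 15451}{k{\left(125 \right)} + \sqrt{18189 - 12700}} = \frac{-28680 + 15451}{\frac{1}{4} + \sqrt{18189 - 12700}} = - \frac{13229}{\frac{1}{4} + \sqrt{5489}}$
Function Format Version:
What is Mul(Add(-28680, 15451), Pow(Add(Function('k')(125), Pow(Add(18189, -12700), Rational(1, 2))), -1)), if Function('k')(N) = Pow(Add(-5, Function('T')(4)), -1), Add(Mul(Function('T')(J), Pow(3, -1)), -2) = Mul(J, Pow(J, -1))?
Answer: Add(Rational(52916, 87823), Mul(Rational(-211664, 87823), Pow(5489, Rational(1, 2)))) ≈ -177.96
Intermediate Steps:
Function('T')(J) = 9 (Function('T')(J) = Add(6, Mul(3, Mul(J, Pow(J, -1)))) = Add(6, Mul(3, 1)) = Add(6, 3) = 9)
Function('k')(N) = Rational(1, 4) (Function('k')(N) = Pow(Add(-5, 9), -1) = Pow(4, -1) = Rational(1, 4))
Mul(Add(-28680, 15451), Pow(Add(Function('k')(125), Pow(Add(18189, -12700), Rational(1, 2))), -1)) = Mul(Add(-28680, 15451), Pow(Add(Rational(1, 4), Pow(Add(18189, -12700), Rational(1, 2))), -1)) = Mul(-13229, Pow(Add(Rational(1, 4), Pow(5489, Rational(1, 2))), -1))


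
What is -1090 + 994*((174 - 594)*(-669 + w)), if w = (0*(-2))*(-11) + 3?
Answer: 278040590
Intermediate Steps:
w = 3 (w = 0*(-11) + 3 = 0 + 3 = 3)
-1090 + 994*((174 - 594)*(-669 + w)) = -1090 + 994*((174 - 594)*(-669 + 3)) = -1090 + 994*(-420*(-666)) = -1090 + 994*279720 = -1090 + 278041680 = 278040590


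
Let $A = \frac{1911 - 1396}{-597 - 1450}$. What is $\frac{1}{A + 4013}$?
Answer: $\frac{2047}{8214096} \approx 0.00024921$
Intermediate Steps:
$A = - \frac{515}{2047}$ ($A = \frac{515}{-2047} = 515 \left(- \frac{1}{2047}\right) = - \frac{515}{2047} \approx -0.25159$)
$\frac{1}{A + 4013} = \frac{1}{- \frac{515}{2047} + 4013} = \frac{1}{\frac{8214096}{2047}} = \frac{2047}{8214096}$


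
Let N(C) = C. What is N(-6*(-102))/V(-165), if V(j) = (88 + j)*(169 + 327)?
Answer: -153/9548 ≈ -0.016024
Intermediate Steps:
V(j) = 43648 + 496*j (V(j) = (88 + j)*496 = 43648 + 496*j)
N(-6*(-102))/V(-165) = (-6*(-102))/(43648 + 496*(-165)) = 612/(43648 - 81840) = 612/(-38192) = 612*(-1/38192) = -153/9548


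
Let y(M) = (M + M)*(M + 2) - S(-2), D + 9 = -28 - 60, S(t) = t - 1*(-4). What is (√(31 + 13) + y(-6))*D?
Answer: -4462 - 194*√11 ≈ -5105.4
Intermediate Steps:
S(t) = 4 + t (S(t) = t + 4 = 4 + t)
D = -97 (D = -9 + (-28 - 60) = -9 - 88 = -97)
y(M) = -2 + 2*M*(2 + M) (y(M) = (M + M)*(M + 2) - (4 - 2) = (2*M)*(2 + M) - 1*2 = 2*M*(2 + M) - 2 = -2 + 2*M*(2 + M))
(√(31 + 13) + y(-6))*D = (√(31 + 13) + (-2 + 2*(-6)² + 4*(-6)))*(-97) = (√44 + (-2 + 2*36 - 24))*(-97) = (2*√11 + (-2 + 72 - 24))*(-97) = (2*√11 + 46)*(-97) = (46 + 2*√11)*(-97) = -4462 - 194*√11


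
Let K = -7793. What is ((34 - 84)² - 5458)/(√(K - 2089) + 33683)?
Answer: -99634314/1134554371 + 26622*I*√122/1134554371 ≈ -0.087818 + 0.00025918*I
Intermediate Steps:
((34 - 84)² - 5458)/(√(K - 2089) + 33683) = ((34 - 84)² - 5458)/(√(-7793 - 2089) + 33683) = ((-50)² - 5458)/(√(-9882) + 33683) = (2500 - 5458)/(9*I*√122 + 33683) = -2958/(33683 + 9*I*√122)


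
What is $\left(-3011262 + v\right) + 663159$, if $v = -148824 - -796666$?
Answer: $-1700261$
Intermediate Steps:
$v = 647842$ ($v = -148824 + 796666 = 647842$)
$\left(-3011262 + v\right) + 663159 = \left(-3011262 + 647842\right) + 663159 = -2363420 + 663159 = -1700261$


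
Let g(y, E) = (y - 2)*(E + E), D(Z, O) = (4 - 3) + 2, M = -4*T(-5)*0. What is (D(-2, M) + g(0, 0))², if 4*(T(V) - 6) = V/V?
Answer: 9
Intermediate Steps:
T(V) = 25/4 (T(V) = 6 + (V/V)/4 = 6 + (¼)*1 = 6 + ¼ = 25/4)
M = 0 (M = -4*25/4*0 = -25*0 = 0)
D(Z, O) = 3 (D(Z, O) = 1 + 2 = 3)
g(y, E) = 2*E*(-2 + y) (g(y, E) = (-2 + y)*(2*E) = 2*E*(-2 + y))
(D(-2, M) + g(0, 0))² = (3 + 2*0*(-2 + 0))² = (3 + 2*0*(-2))² = (3 + 0)² = 3² = 9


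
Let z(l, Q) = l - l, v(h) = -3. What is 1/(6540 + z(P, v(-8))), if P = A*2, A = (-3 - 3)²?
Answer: 1/6540 ≈ 0.00015291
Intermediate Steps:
A = 36 (A = (-6)² = 36)
P = 72 (P = 36*2 = 72)
z(l, Q) = 0
1/(6540 + z(P, v(-8))) = 1/(6540 + 0) = 1/6540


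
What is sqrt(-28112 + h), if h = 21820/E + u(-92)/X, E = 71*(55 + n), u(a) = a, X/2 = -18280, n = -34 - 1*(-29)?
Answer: I*sqrt(2959005941635485)/324470 ≈ 167.65*I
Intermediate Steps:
n = -5 (n = -34 + 29 = -5)
X = -36560 (X = 2*(-18280) = -36560)
E = 3550 (E = 71*(55 - 5) = 71*50 = 3550)
h = 3990329/648940 (h = 21820/3550 - 92/(-36560) = 21820*(1/3550) - 92*(-1/36560) = 2182/355 + 23/9140 = 3990329/648940 ≈ 6.1490)
sqrt(-28112 + h) = sqrt(-28112 + 3990329/648940) = sqrt(-18239010951/648940) = I*sqrt(2959005941635485)/324470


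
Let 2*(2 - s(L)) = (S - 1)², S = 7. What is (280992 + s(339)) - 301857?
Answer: -20881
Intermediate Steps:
s(L) = -16 (s(L) = 2 - (7 - 1)²/2 = 2 - ½*6² = 2 - ½*36 = 2 - 18 = -16)
(280992 + s(339)) - 301857 = (280992 - 16) - 301857 = 280976 - 301857 = -20881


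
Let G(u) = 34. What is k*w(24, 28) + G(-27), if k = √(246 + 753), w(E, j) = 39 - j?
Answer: 34 + 33*√111 ≈ 381.68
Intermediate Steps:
k = 3*√111 (k = √999 = 3*√111 ≈ 31.607)
k*w(24, 28) + G(-27) = (3*√111)*(39 - 1*28) + 34 = (3*√111)*(39 - 28) + 34 = (3*√111)*11 + 34 = 33*√111 + 34 = 34 + 33*√111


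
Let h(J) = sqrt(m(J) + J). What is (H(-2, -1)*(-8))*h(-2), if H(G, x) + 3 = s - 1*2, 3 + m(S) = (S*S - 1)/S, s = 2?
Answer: 12*I*sqrt(26) ≈ 61.188*I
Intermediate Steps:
m(S) = -3 + (-1 + S**2)/S (m(S) = -3 + (S*S - 1)/S = -3 + (S**2 - 1)/S = -3 + (-1 + S**2)/S)
h(J) = sqrt(-3 - 1/J + 2*J) (h(J) = sqrt((-3 + J - 1/J) + J) = sqrt(-3 - 1/J + 2*J))
H(G, x) = -3 (H(G, x) = -3 + (2 - 1*2) = -3 + (2 - 2) = -3 + 0 = -3)
(H(-2, -1)*(-8))*h(-2) = (-3*(-8))*sqrt(-3 - 1/(-2) + 2*(-2)) = 24*sqrt(-3 - 1*(-1/2) - 4) = 24*sqrt(-3 + 1/2 - 4) = 24*sqrt(-13/2) = 24*(I*sqrt(26)/2) = 12*I*sqrt(26)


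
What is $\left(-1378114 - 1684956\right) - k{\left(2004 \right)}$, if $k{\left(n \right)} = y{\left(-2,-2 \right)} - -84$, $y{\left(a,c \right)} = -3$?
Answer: $-3063151$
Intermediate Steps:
$k{\left(n \right)} = 81$ ($k{\left(n \right)} = -3 - -84 = -3 + 84 = 81$)
$\left(-1378114 - 1684956\right) - k{\left(2004 \right)} = \left(-1378114 - 1684956\right) - 81 = -3063070 - 81 = -3063151$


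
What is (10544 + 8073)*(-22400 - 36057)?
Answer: -1088293969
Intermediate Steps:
(10544 + 8073)*(-22400 - 36057) = 18617*(-58457) = -1088293969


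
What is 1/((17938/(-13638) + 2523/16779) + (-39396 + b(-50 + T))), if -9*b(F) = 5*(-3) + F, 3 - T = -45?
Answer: -114416001/4507449942797 ≈ -2.5384e-5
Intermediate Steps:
T = 48 (T = 3 - 1*(-45) = 3 + 45 = 48)
b(F) = 5/3 - F/9 (b(F) = -(5*(-3) + F)/9 = -(-15 + F)/9 = 5/3 - F/9)
1/((17938/(-13638) + 2523/16779) + (-39396 + b(-50 + T))) = 1/((17938/(-13638) + 2523/16779) + (-39396 + (5/3 - (-50 + 48)/9))) = 1/((17938*(-1/13638) + 2523*(1/16779)) + (-39396 + (5/3 - ⅑*(-2)))) = 1/((-8969/6819 + 841/5593) + (-39396 + (5/3 + 2/9))) = 1/(-44428838/38138667 + (-39396 + 17/9)) = 1/(-44428838/38138667 - 354547/9) = 1/(-4507449942797/114416001) = -114416001/4507449942797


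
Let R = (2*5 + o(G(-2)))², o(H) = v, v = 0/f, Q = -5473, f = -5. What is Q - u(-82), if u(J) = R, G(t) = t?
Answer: -5573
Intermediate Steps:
v = 0 (v = 0/(-5) = 0*(-⅕) = 0)
o(H) = 0
R = 100 (R = (2*5 + 0)² = (10 + 0)² = 10² = 100)
u(J) = 100
Q - u(-82) = -5473 - 1*100 = -5473 - 100 = -5573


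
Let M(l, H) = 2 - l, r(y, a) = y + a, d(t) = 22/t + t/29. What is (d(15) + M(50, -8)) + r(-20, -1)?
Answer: -29152/435 ≈ -67.016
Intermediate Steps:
d(t) = 22/t + t/29 (d(t) = 22/t + t*(1/29) = 22/t + t/29)
r(y, a) = a + y
(d(15) + M(50, -8)) + r(-20, -1) = ((22/15 + (1/29)*15) + (2 - 1*50)) + (-1 - 20) = ((22*(1/15) + 15/29) + (2 - 50)) - 21 = ((22/15 + 15/29) - 48) - 21 = (863/435 - 48) - 21 = -20017/435 - 21 = -29152/435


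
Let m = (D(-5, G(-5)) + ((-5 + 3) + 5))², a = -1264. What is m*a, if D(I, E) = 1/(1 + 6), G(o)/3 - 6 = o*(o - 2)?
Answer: -611776/49 ≈ -12485.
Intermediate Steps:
G(o) = 18 + 3*o*(-2 + o) (G(o) = 18 + 3*(o*(o - 2)) = 18 + 3*(o*(-2 + o)) = 18 + 3*o*(-2 + o))
D(I, E) = ⅐ (D(I, E) = 1/7 = ⅐)
m = 484/49 (m = (⅐ + ((-5 + 3) + 5))² = (⅐ + (-2 + 5))² = (⅐ + 3)² = (22/7)² = 484/49 ≈ 9.8775)
m*a = (484/49)*(-1264) = -611776/49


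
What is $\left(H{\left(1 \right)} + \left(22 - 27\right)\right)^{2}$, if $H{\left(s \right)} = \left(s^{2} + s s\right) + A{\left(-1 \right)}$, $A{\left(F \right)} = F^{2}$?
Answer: $4$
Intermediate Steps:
$H{\left(s \right)} = 1 + 2 s^{2}$ ($H{\left(s \right)} = \left(s^{2} + s s\right) + \left(-1\right)^{2} = \left(s^{2} + s^{2}\right) + 1 = 2 s^{2} + 1 = 1 + 2 s^{2}$)
$\left(H{\left(1 \right)} + \left(22 - 27\right)\right)^{2} = \left(\left(1 + 2 \cdot 1^{2}\right) + \left(22 - 27\right)\right)^{2} = \left(\left(1 + 2 \cdot 1\right) + \left(22 - 27\right)\right)^{2} = \left(\left(1 + 2\right) - 5\right)^{2} = \left(3 - 5\right)^{2} = \left(-2\right)^{2} = 4$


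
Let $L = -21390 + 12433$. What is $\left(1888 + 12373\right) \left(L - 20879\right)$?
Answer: $-425491196$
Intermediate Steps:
$L = -8957$
$\left(1888 + 12373\right) \left(L - 20879\right) = \left(1888 + 12373\right) \left(-8957 - 20879\right) = 14261 \left(-29836\right) = -425491196$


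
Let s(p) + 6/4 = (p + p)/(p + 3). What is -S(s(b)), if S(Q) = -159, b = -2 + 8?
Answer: 159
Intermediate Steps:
b = 6
s(p) = -3/2 + 2*p/(3 + p) (s(p) = -3/2 + (p + p)/(p + 3) = -3/2 + (2*p)/(3 + p) = -3/2 + 2*p/(3 + p))
-S(s(b)) = -1*(-159) = 159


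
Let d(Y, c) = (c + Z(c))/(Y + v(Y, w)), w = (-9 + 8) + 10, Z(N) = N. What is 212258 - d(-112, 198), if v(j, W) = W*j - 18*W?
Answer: 136057576/641 ≈ 2.1226e+5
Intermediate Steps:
w = 9 (w = -1 + 10 = 9)
v(j, W) = -18*W + W*j
d(Y, c) = 2*c/(-162 + 10*Y) (d(Y, c) = (c + c)/(Y + 9*(-18 + Y)) = (2*c)/(Y + (-162 + 9*Y)) = (2*c)/(-162 + 10*Y) = 2*c/(-162 + 10*Y))
212258 - d(-112, 198) = 212258 - 198/(-81 + 5*(-112)) = 212258 - 198/(-81 - 560) = 212258 - 198/(-641) = 212258 - 198*(-1)/641 = 212258 - 1*(-198/641) = 212258 + 198/641 = 136057576/641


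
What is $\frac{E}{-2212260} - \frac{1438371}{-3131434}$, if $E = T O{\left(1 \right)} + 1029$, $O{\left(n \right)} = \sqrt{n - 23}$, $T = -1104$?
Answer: $\frac{529804730479}{1154591030140} + \frac{92 i \sqrt{22}}{184355} \approx 0.45887 + 0.0023407 i$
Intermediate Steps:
$O{\left(n \right)} = \sqrt{-23 + n}$
$E = 1029 - 1104 i \sqrt{22}$ ($E = - 1104 \sqrt{-23 + 1} + 1029 = - 1104 \sqrt{-22} + 1029 = - 1104 i \sqrt{22} + 1029 = 1029 - 1104 i \sqrt{22} \approx 1029.0 - 5178.2 i$)
$\frac{E}{-2212260} - \frac{1438371}{-3131434} = \frac{1029 - 1104 i \sqrt{22}}{-2212260} - \frac{1438371}{-3131434} = \left(1029 - 1104 i \sqrt{22}\right) \left(- \frac{1}{2212260}\right) - - \frac{1438371}{3131434} = \left(- \frac{343}{737420} + \frac{92 i \sqrt{22}}{184355}\right) + \frac{1438371}{3131434} = \frac{529804730479}{1154591030140} + \frac{92 i \sqrt{22}}{184355}$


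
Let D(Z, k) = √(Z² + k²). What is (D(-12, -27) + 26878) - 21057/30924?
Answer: 277051405/10308 + 3*√97 ≈ 26907.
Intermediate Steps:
(D(-12, -27) + 26878) - 21057/30924 = (√((-12)² + (-27)²) + 26878) - 21057/30924 = (√(144 + 729) + 26878) - 21057*1/30924 = (√873 + 26878) - 7019/10308 = (3*√97 + 26878) - 7019/10308 = (26878 + 3*√97) - 7019/10308 = 277051405/10308 + 3*√97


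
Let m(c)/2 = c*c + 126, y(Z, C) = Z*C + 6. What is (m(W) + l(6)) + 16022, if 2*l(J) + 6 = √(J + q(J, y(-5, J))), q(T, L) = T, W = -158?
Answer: 66199 + √3 ≈ 66201.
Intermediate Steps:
y(Z, C) = 6 + C*Z (y(Z, C) = C*Z + 6 = 6 + C*Z)
l(J) = -3 + √2*√J/2 (l(J) = -3 + √(J + J)/2 = -3 + √(2*J)/2 = -3 + (√2*√J)/2 = -3 + √2*√J/2)
m(c) = 252 + 2*c² (m(c) = 2*(c*c + 126) = 2*(c² + 126) = 2*(126 + c²) = 252 + 2*c²)
(m(W) + l(6)) + 16022 = ((252 + 2*(-158)²) + (-3 + √2*√6/2)) + 16022 = ((252 + 2*24964) + (-3 + √3)) + 16022 = ((252 + 49928) + (-3 + √3)) + 16022 = (50180 + (-3 + √3)) + 16022 = (50177 + √3) + 16022 = 66199 + √3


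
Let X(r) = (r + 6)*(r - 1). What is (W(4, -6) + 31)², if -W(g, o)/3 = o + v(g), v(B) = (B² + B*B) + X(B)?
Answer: 18769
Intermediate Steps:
X(r) = (-1 + r)*(6 + r) (X(r) = (6 + r)*(-1 + r) = (-1 + r)*(6 + r))
v(B) = -6 + 3*B² + 5*B (v(B) = (B² + B*B) + (-6 + B² + 5*B) = (B² + B²) + (-6 + B² + 5*B) = 2*B² + (-6 + B² + 5*B) = -6 + 3*B² + 5*B)
W(g, o) = 18 - 15*g - 9*g² - 3*o (W(g, o) = -3*(o + (-6 + 3*g² + 5*g)) = -3*(-6 + o + 3*g² + 5*g) = 18 - 15*g - 9*g² - 3*o)
(W(4, -6) + 31)² = ((18 - 15*4 - 9*4² - 3*(-6)) + 31)² = ((18 - 60 - 9*16 + 18) + 31)² = ((18 - 60 - 144 + 18) + 31)² = (-168 + 31)² = (-137)² = 18769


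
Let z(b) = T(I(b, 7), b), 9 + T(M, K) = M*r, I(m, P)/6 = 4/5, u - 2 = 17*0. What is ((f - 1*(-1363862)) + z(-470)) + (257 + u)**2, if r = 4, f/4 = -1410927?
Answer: -21063774/5 ≈ -4.2128e+6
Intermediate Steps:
u = 2 (u = 2 + 17*0 = 2 + 0 = 2)
f = -5643708 (f = 4*(-1410927) = -5643708)
I(m, P) = 24/5 (I(m, P) = 6*(4/5) = 24/5)
T(M, K) = -9 + 4*M (T(M, K) = -9 + M*4 = -9 + 4*M)
z(b) = 51/5 (z(b) = -9 + 4*(24/5) = -9 + 96/5 = 51/5)
((f - 1*(-1363862)) + z(-470)) + (257 + u)**2 = ((-5643708 - 1*(-1363862)) + 51/5) + (257 + 2)**2 = ((-5643708 + 1363862) + 51/5) + 259**2 = (-4279846 + 51/5) + 67081 = -21399179/5 + 67081 = -21063774/5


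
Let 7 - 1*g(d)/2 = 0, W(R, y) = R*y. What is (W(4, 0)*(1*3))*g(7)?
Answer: 0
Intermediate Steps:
g(d) = 14 (g(d) = 14 - 2*0 = 14 + 0 = 14)
(W(4, 0)*(1*3))*g(7) = ((4*0)*(1*3))*14 = (0*3)*14 = 0*14 = 0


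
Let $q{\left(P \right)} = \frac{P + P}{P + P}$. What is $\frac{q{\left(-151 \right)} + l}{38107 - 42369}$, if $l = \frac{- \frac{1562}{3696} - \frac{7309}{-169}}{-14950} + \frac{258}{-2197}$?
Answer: $- \frac{373398887}{1809050224800} \approx -0.00020641$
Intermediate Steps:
$q{\left(P \right)} = 1$ ($q{\left(P \right)} = \frac{2 P}{2 P} = 2 P \frac{1}{2 P} = 1$)
$l = - \frac{51061513}{424460400}$ ($l = \left(\left(-1562\right) \frac{1}{3696} - - \frac{7309}{169}\right) \left(- \frac{1}{14950}\right) + 258 \left(- \frac{1}{2197}\right) = \left(- \frac{71}{168} + \frac{7309}{169}\right) \left(- \frac{1}{14950}\right) - \frac{258}{2197} = \frac{1215913}{28392} \left(- \frac{1}{14950}\right) - \frac{258}{2197} = - \frac{1215913}{424460400} - \frac{258}{2197} = - \frac{51061513}{424460400} \approx -0.1203$)
$\frac{q{\left(-151 \right)} + l}{38107 - 42369} = \frac{1 - \frac{51061513}{424460400}}{38107 - 42369} = \frac{373398887}{424460400 \left(-4262\right)} = \frac{373398887}{424460400} \left(- \frac{1}{4262}\right) = - \frac{373398887}{1809050224800}$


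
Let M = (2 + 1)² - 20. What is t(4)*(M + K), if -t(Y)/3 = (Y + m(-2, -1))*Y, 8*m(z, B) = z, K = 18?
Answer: -315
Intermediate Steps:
m(z, B) = z/8
M = -11 (M = 3² - 20 = 9 - 20 = -11)
t(Y) = -3*Y*(-¼ + Y) (t(Y) = -3*(Y + (⅛)*(-2))*Y = -3*(Y - ¼)*Y = -3*(-¼ + Y)*Y = -3*Y*(-¼ + Y))
t(4)*(M + K) = ((¾)*4*(1 - 4*4))*(-11 + 18) = ((¾)*4*(1 - 16))*7 = ((¾)*4*(-15))*7 = -45*7 = -315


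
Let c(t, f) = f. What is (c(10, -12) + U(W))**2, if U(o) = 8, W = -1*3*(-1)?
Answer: 16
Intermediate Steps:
W = 3 (W = -3*(-1) = 3)
(c(10, -12) + U(W))**2 = (-12 + 8)**2 = (-4)**2 = 16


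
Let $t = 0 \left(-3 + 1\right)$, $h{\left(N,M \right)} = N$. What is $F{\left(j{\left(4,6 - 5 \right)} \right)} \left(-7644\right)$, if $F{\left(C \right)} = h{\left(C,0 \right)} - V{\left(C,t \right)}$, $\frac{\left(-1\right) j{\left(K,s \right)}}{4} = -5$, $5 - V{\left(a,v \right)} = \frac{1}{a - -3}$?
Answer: $- \frac{2644824}{23} \approx -1.1499 \cdot 10^{5}$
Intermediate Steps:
$t = 0$ ($t = 0 \left(-2\right) = 0$)
$V{\left(a,v \right)} = 5 - \frac{1}{3 + a}$ ($V{\left(a,v \right)} = 5 - \frac{1}{a - -3} = 5 - \frac{1}{a + 3} = 5 - \frac{1}{3 + a}$)
$j{\left(K,s \right)} = 20$ ($j{\left(K,s \right)} = \left(-4\right) \left(-5\right) = 20$)
$F{\left(C \right)} = C - \frac{14 + 5 C}{3 + C}$
$F{\left(j{\left(4,6 - 5 \right)} \right)} \left(-7644\right) = \frac{-14 + 20^{2} - 40}{3 + 20} \left(-7644\right) = \frac{-14 + 400 - 40}{23} \left(-7644\right) = \frac{1}{23} \cdot 346 \left(-7644\right) = \frac{346}{23} \left(-7644\right) = - \frac{2644824}{23}$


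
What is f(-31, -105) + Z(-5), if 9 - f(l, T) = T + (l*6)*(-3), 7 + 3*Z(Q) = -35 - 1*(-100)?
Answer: -1274/3 ≈ -424.67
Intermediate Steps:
Z(Q) = 58/3 (Z(Q) = -7/3 + (-35 - 1*(-100))/3 = -7/3 + (-35 + 100)/3 = -7/3 + (⅓)*65 = -7/3 + 65/3 = 58/3)
f(l, T) = 9 - T + 18*l (f(l, T) = 9 - (T + (l*6)*(-3)) = 9 - (T + (6*l)*(-3)) = 9 - (T - 18*l) = 9 + (-T + 18*l) = 9 - T + 18*l)
f(-31, -105) + Z(-5) = (9 - 1*(-105) + 18*(-31)) + 58/3 = (9 + 105 - 558) + 58/3 = -444 + 58/3 = -1274/3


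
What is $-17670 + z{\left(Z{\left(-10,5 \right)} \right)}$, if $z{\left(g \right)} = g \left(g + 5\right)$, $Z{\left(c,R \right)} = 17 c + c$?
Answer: $13830$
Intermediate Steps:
$Z{\left(c,R \right)} = 18 c$
$z{\left(g \right)} = g \left(5 + g\right)$
$-17670 + z{\left(Z{\left(-10,5 \right)} \right)} = -17670 + 18 \left(-10\right) \left(5 + 18 \left(-10\right)\right) = -17670 - 180 \left(5 - 180\right) = -17670 - -31500 = -17670 + 31500 = 13830$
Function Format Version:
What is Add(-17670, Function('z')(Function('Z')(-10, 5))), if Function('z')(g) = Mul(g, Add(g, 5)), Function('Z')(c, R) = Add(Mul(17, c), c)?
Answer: 13830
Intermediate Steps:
Function('Z')(c, R) = Mul(18, c)
Function('z')(g) = Mul(g, Add(5, g))
Add(-17670, Function('z')(Function('Z')(-10, 5))) = Add(-17670, Mul(Mul(18, -10), Add(5, Mul(18, -10)))) = Add(-17670, Mul(-180, Add(5, -180))) = Add(-17670, Mul(-180, -175)) = Add(-17670, 31500) = 13830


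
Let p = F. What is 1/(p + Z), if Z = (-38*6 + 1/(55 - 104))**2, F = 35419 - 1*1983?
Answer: 2401/205115765 ≈ 1.1706e-5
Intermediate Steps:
F = 33436 (F = 35419 - 1983 = 33436)
Z = 124835929/2401 (Z = (-228 + 1/(-49))**2 = (-228 - 1/49)**2 = (-11173/49)**2 = 124835929/2401 ≈ 51993.)
p = 33436
1/(p + Z) = 1/(33436 + 124835929/2401) = 1/(205115765/2401) = 2401/205115765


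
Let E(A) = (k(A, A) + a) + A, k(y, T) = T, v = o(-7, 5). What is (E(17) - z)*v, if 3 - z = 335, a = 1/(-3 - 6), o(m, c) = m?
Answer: -23051/9 ≈ -2561.2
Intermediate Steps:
v = -7
a = -⅑ (a = 1/(-9) = -⅑ ≈ -0.11111)
z = -332 (z = 3 - 1*335 = 3 - 335 = -332)
E(A) = -⅑ + 2*A (E(A) = (A - ⅑) + A = (-⅑ + A) + A = -⅑ + 2*A)
(E(17) - z)*v = ((-⅑ + 2*17) - 1*(-332))*(-7) = ((-⅑ + 34) + 332)*(-7) = (305/9 + 332)*(-7) = (3293/9)*(-7) = -23051/9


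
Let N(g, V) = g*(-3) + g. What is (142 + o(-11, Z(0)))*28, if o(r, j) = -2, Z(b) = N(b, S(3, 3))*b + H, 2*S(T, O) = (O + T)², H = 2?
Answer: 3920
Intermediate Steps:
S(T, O) = (O + T)²/2
N(g, V) = -2*g (N(g, V) = -3*g + g = -2*g)
Z(b) = 2 - 2*b² (Z(b) = (-2*b)*b + 2 = -2*b² + 2 = 2 - 2*b²)
(142 + o(-11, Z(0)))*28 = (142 - 2)*28 = 140*28 = 3920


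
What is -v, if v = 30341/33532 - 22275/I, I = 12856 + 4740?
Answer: 320851/888598 ≈ 0.36108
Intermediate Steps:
I = 17596
v = -320851/888598 (v = 30341/33532 - 22275/17596 = -320851/888598 ≈ -0.36108)
-v = -1*(-320851/888598) = 320851/888598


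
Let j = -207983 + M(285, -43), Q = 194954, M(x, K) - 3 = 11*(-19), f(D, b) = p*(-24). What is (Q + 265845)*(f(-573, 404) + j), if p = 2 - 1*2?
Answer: -95933283011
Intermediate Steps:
p = 0 (p = 2 - 2 = 0)
f(D, b) = 0 (f(D, b) = 0*(-24) = 0)
M(x, K) = -206 (M(x, K) = 3 + 11*(-19) = 3 - 209 = -206)
j = -208189 (j = -207983 - 206 = -208189)
(Q + 265845)*(f(-573, 404) + j) = (194954 + 265845)*(0 - 208189) = 460799*(-208189) = -95933283011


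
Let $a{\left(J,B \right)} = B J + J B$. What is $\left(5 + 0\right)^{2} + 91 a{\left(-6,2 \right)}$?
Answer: $-2159$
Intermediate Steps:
$a{\left(J,B \right)} = 2 B J$ ($a{\left(J,B \right)} = B J + B J = 2 B J$)
$\left(5 + 0\right)^{2} + 91 a{\left(-6,2 \right)} = \left(5 + 0\right)^{2} + 91 \cdot 2 \cdot 2 \left(-6\right) = 5^{2} + 91 \left(-24\right) = 25 - 2184 = -2159$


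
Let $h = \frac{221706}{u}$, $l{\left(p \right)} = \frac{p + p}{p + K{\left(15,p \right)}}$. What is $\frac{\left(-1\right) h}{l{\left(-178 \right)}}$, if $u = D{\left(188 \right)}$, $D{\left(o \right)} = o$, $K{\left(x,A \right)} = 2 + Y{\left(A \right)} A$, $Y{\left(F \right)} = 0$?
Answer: $- \frac{2438766}{4183} \approx -583.02$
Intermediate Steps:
$K{\left(x,A \right)} = 2$ ($K{\left(x,A \right)} = 2 + 0 A = 2 + 0 = 2$)
$l{\left(p \right)} = \frac{2 p}{2 + p}$ ($l{\left(p \right)} = \frac{p + p}{p + 2} = \frac{2 p}{2 + p}$)
$u = 188$
$h = \frac{110853}{94}$ ($h = \frac{221706}{188} = 221706 \cdot \frac{1}{188} = \frac{110853}{94} \approx 1179.3$)
$\frac{\left(-1\right) h}{l{\left(-178 \right)}} = \frac{\left(-1\right) \frac{110853}{94}}{2 \left(-178\right) \frac{1}{2 - 178}} = - \frac{110853}{94 \cdot 2 \left(-178\right) \frac{1}{-176}} = - \frac{110853}{94 \cdot 2 \left(-178\right) \left(- \frac{1}{176}\right)} = - \frac{110853}{94 \cdot \frac{89}{44}} = \left(- \frac{110853}{94}\right) \frac{44}{89} = - \frac{2438766}{4183}$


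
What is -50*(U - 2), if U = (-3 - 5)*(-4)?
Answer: -1500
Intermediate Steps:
U = 32 (U = -8*(-4) = 32)
-50*(U - 2) = -50*(32 - 2) = -50*30 = -1500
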